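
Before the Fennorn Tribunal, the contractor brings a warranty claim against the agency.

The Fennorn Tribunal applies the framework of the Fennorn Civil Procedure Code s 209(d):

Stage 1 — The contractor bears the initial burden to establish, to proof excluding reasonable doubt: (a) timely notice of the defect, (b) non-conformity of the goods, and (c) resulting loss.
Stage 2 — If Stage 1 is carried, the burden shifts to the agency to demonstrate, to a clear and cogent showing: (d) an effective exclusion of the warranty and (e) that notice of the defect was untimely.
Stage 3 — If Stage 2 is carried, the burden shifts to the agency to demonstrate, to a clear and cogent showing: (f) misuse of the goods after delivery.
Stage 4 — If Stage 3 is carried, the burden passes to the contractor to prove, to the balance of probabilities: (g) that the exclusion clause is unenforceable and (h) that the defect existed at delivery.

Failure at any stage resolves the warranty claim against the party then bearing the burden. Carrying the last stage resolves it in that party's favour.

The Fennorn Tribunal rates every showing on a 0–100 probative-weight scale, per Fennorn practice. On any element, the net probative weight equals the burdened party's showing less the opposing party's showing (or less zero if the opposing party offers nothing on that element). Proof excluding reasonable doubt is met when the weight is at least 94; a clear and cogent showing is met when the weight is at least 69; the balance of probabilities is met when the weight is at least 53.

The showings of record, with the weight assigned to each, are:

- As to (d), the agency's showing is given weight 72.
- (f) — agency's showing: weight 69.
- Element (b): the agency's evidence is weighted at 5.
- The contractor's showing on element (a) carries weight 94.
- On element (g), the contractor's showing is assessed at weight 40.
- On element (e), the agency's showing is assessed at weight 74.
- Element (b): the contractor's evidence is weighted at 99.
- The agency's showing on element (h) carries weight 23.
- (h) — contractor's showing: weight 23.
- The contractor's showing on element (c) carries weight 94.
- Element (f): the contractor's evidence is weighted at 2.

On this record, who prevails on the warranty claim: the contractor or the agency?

contractor

At Stage 1 the contractor must meet proof excluding reasonable doubt (weight is at least 94): on (a) the weight is 94, ≥ 94, so (a) meets the standard; on (b) the weight is 99 less the opposing 5 gives net 94, ≥ 94, so (b) meets the standard; on (c) the weight is 94, which does reach 94, so (c) meets the standard.
  All elements met. The burden passes to the agency.
At Stage 2 the agency must meet a clear and cogent showing (weight is at least 69): on (d) the weight is 72, which does reach 69, so (d) meets the standard; on (e) the weight is 74, ≥ 69, so (e) meets the standard.
  Stage 2 carried; the burden remains with the agency.
At Stage 3 the agency must meet a clear and cogent showing (weight is at least 69): on (f) the weight is 69 less the opposing 2 gives net 67, < 69, so (f) does not meet the standard.
  The agency does not carry Stage 3.
So the contractor prevails.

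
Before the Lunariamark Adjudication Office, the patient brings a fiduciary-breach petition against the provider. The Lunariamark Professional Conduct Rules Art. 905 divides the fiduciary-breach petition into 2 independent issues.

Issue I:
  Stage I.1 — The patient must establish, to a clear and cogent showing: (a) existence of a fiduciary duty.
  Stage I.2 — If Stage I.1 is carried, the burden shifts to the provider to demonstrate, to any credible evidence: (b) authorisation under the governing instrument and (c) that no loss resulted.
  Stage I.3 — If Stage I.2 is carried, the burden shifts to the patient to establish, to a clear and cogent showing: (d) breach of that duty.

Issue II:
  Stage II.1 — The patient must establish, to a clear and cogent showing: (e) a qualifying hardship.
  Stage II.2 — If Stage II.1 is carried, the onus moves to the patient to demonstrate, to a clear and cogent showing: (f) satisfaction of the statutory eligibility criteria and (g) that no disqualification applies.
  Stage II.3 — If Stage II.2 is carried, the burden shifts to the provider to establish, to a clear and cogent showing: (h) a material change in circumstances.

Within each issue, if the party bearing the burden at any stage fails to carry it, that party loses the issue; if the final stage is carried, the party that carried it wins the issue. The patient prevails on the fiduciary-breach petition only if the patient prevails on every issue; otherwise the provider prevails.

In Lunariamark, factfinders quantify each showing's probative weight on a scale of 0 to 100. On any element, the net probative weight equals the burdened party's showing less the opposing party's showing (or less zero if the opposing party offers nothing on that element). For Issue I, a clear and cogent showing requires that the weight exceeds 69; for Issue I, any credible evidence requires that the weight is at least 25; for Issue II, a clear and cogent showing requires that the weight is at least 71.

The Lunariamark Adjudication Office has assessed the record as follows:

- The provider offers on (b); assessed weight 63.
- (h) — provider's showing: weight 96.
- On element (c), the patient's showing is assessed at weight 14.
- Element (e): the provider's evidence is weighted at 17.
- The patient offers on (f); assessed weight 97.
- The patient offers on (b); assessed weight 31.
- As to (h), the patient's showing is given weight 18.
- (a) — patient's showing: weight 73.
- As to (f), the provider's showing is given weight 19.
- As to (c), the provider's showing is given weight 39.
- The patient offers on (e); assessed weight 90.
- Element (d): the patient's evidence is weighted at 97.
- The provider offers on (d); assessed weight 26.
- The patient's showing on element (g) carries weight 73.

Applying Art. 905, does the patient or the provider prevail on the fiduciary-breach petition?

— Issue I —
Stage I.1 (patient, a clear and cogent showing, weight exceeds 69): (a) 73 > 69 — meets.
  Stage I.1 is satisfied; the onus moves to the provider.
Stage I.2 (provider, any credible evidence, weight is at least 25): (b) net 63−31=32 ≥ 25 — meets; (c) net 39−14=25 ≥ 25 — meets.
  Stage I.2 is satisfied; the onus moves to the patient.
Stage I.3 (patient, a clear and cogent showing, weight exceeds 69): (d) net 97−26=71 > 69 — meets.
  The patient carries the last stage.
Every stage carried; the patient prevails on this issue.
— Issue II —
Stage II.1 (patient, a clear and cogent showing, weight is at least 71): (e) net 90−17=73 ≥ 71 — meets.
  All elements met. The patient retains the burden for Stage II.2.
Stage II.2 (patient, a clear and cogent showing, weight is at least 71): (f) net 97−19=78 ≥ 71 — meets; (g) 73 ≥ 71 — meets.
  Stage II.2 is satisfied; the onus moves to the provider.
Stage II.3 (provider, a clear and cogent showing, weight is at least 71): (h) net 96−18=78 ≥ 71 — meets.
  The provider carries the last stage.
All stages carried — the provider prevails on this issue.
Per-issue: Issue I → patient; Issue II → provider. The patient must prevail on every issue; overall, the provider prevails.

provider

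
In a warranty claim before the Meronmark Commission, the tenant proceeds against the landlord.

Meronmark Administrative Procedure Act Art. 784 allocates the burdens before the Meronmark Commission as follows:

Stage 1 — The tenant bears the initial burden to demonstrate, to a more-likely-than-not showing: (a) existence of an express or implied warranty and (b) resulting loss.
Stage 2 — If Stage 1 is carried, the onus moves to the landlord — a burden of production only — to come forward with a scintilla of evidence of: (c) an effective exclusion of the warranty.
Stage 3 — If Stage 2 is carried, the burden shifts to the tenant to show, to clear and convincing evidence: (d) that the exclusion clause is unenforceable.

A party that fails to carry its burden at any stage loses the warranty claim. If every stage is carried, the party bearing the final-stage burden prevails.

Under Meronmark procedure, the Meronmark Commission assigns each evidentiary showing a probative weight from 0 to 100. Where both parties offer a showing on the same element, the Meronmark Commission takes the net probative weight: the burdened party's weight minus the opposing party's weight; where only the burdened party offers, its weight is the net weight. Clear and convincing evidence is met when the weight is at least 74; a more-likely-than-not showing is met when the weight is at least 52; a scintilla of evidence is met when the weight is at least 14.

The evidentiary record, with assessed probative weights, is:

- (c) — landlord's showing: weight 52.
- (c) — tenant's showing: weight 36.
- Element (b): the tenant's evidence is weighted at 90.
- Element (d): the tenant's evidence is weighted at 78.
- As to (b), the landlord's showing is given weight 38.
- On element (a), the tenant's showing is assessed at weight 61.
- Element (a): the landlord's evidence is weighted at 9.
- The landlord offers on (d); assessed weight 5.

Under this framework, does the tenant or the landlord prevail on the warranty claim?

Stage 1 (tenant, a more-likely-than-not showing, weight is at least 52): (a) net 61−9=52 ≥ 52 — meets; (b) net 90−38=52 ≥ 52 — meets.
  The tenant carries Stage 1; the landlord now bears the burden.
Stage 2 (landlord, a scintilla of evidence, weight is at least 14): (c) net 52−36=16 ≥ 14 — meets.
  Stage 2 carried; the burden shifts to the tenant.
Stage 3 (tenant, clear and convincing evidence, weight is at least 74): (d) net 78−5=73 < 74 — fails.
  Not every element is met, so the tenant fails to carry Stage 3.
The landlord prevails.

landlord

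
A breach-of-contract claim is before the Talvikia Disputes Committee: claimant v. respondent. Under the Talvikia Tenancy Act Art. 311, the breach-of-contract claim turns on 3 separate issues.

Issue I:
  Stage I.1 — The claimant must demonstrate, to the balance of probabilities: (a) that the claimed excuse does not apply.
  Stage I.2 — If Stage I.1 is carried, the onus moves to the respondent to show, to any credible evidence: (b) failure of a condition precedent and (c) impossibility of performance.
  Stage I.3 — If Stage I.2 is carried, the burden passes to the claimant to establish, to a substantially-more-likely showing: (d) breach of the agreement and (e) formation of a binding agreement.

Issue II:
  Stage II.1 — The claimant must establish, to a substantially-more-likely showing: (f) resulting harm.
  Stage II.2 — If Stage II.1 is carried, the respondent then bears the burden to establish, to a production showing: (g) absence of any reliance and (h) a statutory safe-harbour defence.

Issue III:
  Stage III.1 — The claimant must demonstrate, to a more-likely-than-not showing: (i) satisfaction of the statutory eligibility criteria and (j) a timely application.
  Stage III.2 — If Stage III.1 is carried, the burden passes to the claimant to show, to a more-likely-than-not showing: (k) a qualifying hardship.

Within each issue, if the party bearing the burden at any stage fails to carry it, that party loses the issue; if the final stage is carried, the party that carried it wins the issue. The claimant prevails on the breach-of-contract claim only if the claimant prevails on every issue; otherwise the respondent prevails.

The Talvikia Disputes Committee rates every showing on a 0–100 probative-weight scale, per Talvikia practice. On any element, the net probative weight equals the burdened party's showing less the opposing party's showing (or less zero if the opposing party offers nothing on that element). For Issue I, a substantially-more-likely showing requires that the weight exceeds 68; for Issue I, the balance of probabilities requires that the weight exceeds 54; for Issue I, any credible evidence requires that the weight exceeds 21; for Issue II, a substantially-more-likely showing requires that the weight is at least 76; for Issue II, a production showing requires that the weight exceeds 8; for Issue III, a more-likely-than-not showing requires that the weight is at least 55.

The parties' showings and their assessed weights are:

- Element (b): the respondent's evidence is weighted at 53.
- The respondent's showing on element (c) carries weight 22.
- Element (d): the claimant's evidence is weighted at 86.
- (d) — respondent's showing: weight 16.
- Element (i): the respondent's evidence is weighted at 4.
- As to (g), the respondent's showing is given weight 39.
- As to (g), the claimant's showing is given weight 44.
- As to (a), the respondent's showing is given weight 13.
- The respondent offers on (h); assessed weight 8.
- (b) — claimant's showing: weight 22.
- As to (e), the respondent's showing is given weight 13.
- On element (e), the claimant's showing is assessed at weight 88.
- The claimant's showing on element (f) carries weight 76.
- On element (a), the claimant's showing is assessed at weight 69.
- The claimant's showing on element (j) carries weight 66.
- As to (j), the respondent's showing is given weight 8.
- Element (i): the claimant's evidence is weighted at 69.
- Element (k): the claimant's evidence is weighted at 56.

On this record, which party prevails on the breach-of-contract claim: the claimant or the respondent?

claimant

— Issue I —
At Stage I.1 the claimant must meet the balance of probabilities (weight exceeds 54): on (a) the weight is 69 less the opposing 13 gives net 56, > 54, so (a) meets the standard.
  The claimant carries Stage I.1; the respondent now bears the burden.
At Stage I.2 the respondent must meet any credible evidence (weight exceeds 21): on (b) the weight is 53 less the opposing 22 gives net 31, > 21, so (b) meets the standard; on (c) the weight is 22, > 21, so (c) meets the standard.
  All elements met. The burden passes to the claimant.
At Stage I.3 the claimant must meet a substantially-more-likely showing (weight exceeds 68): on (d) the weight is 86 less the opposing 16 gives net 70, > 68, so (d) meets the standard; on (e) the weight is 88 less the opposing 13 gives net 75, > 68, so (e) meets the standard.
  The claimant carries the last stage.
All stages carried — the claimant prevails on this issue.
— Issue II —
At Stage II.1 the claimant must meet a substantially-more-likely showing (weight is at least 76): on (f) the weight is 76, ≥ 76, so (f) meets the standard.
  Stage II.1 carried; the burden shifts to the respondent.
At Stage II.2 the respondent must meet a production showing (weight exceeds 8): on (g) the weight is 39 less the opposing 44 gives net -5, ≤ 8, so (g) does not meet the standard; on (h) the weight is 8, ≤ 8, so (h) does not meet the standard.
  Not every element is met, so the respondent fails to carry Stage II.2.
The claimant prevails on this issue.
— Issue III —
At Stage III.1 the claimant must meet a more-likely-than-not showing (weight is at least 55): on (i) the weight is 69 less the opposing 4 gives net 65, ≥ 55, so (i) meets the standard; on (j) the weight is 66 less the opposing 8 gives net 58, ≥ 55, so (j) meets the standard.
  Stage III.1 carried; the burden remains with the claimant.
At Stage III.2 the claimant must meet a more-likely-than-not showing (weight is at least 55): on (k) the weight is 56, ≥ 55, so (k) meets the standard.
  The claimant carries the last stage.
All stages carried — the claimant prevails on this issue.
Per-issue: Issue I → claimant; Issue II → claimant; Issue III → claimant. The claimant must prevail on every issue; overall, the claimant prevails.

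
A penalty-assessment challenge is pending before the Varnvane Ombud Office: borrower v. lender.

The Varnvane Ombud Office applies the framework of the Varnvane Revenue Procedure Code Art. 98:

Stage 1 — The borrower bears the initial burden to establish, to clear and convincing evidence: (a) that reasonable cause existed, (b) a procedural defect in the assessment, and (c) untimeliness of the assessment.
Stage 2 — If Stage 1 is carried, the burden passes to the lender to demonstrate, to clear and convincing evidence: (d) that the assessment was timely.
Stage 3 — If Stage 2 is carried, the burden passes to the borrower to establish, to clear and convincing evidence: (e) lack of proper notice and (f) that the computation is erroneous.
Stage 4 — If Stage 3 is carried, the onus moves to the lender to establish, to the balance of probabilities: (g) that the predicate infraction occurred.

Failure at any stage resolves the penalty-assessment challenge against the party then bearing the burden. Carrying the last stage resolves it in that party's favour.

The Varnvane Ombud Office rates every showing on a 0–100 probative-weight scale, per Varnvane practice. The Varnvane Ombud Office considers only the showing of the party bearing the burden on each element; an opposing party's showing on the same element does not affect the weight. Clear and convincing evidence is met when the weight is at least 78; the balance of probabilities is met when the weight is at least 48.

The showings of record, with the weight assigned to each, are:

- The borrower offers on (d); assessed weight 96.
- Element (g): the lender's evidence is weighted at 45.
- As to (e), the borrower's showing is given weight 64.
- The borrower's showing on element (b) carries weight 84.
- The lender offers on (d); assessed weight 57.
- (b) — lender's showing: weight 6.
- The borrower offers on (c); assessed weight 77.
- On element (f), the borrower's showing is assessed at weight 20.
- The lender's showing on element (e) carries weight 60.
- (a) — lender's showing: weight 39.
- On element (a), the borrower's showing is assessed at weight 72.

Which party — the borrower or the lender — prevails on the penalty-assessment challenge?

Stage 1 (borrower, clear and convincing evidence, weight is at least 78): (a) 72 (lender's 39 disregarded) < 78 — fails; (b) 84 (lender's 6 disregarded) ≥ 78 — meets; (c) 77 < 78 — fails.
  The borrower does not carry Stage 1.
So the lender prevails.

lender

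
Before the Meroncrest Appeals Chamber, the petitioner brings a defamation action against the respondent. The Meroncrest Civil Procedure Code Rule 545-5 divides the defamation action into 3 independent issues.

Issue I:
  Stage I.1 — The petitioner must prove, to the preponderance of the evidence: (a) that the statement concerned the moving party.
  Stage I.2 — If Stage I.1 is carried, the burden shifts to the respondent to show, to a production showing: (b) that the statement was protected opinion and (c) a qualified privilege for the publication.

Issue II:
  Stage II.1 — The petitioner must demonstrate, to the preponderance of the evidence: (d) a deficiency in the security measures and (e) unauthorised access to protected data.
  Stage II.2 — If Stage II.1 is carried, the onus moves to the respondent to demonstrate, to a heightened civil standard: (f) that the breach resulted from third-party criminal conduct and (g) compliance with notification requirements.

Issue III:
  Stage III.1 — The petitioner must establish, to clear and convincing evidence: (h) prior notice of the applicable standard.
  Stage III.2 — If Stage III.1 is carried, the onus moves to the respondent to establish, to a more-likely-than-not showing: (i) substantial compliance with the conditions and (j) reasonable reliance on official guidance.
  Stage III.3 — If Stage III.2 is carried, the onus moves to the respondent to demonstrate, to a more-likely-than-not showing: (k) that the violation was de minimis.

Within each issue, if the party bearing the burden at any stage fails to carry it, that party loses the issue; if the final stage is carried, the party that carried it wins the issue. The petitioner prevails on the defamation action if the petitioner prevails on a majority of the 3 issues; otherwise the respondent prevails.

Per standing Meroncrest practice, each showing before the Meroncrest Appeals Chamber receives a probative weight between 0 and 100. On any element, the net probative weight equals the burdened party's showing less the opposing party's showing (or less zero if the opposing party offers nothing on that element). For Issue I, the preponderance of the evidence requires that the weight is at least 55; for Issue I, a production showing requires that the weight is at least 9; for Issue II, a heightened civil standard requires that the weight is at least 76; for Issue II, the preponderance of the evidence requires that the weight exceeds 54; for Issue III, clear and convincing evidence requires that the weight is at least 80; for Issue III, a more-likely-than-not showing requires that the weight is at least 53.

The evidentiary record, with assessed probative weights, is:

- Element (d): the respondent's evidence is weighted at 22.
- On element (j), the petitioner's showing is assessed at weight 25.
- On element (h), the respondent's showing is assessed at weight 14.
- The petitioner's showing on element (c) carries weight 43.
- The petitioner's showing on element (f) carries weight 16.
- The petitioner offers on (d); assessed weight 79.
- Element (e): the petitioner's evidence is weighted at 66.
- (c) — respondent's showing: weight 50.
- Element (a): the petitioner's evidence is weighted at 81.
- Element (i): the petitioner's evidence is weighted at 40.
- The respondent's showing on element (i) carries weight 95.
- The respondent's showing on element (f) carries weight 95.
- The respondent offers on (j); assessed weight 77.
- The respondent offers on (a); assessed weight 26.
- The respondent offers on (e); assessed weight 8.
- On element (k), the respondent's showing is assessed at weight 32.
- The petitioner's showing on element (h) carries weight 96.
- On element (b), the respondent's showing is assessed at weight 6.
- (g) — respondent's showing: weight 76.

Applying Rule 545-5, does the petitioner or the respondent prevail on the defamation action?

— Issue I —
Stage I.1 — burden on petitioner; standard: the preponderance of the evidence (weight is at least 55).
    (a): 81 − 26 = 55 ≥ 55 [met]
  All elements met. The burden passes to the respondent.
Stage I.2 — burden on respondent; standard: a production showing (weight is at least 9).
    (b): 6 < 9 [not met]
    (c): 50 − 43 = 7 < 9 [not met]
  Not every element is met, so the respondent fails to carry Stage I.2.
So the petitioner prevails on this issue.
— Issue II —
Stage II.1 (petitioner, the preponderance of the evidence, weight exceeds 54): (d) net 79−22=57 > 54 — meets; (e) net 66−8=58 > 54 — meets.
  Stage II.1 carried; the burden shifts to the respondent.
Stage II.2 (respondent, a heightened civil standard, weight is at least 76): (f) net 95−16=79 ≥ 76 — meets; (g) 76 ≥ 76 — meets.
  The respondent carries the last stage.
Every stage carried; the respondent prevails on this issue.
— Issue III —
Stage III.1 — burden on petitioner; standard: clear and convincing evidence (weight is at least 80).
    (h): 96 − 14 = 82 ≥ 80 [met]
  All elements met. The burden passes to the respondent.
Stage III.2 — burden on respondent; standard: a more-likely-than-not showing (weight is at least 53).
    (i): 95 − 40 = 55 ≥ 53 [met]
    (j): 77 − 25 = 52 < 53 [not met]
  Not every element is met, so the respondent fails to carry Stage III.2.
The analysis ends at Stage III.2; the petitioner prevails on this issue.
Per-issue: Issue I → petitioner; Issue II → respondent; Issue III → petitioner. The petitioner must prevail on a majority of issues; overall, the petitioner prevails.

petitioner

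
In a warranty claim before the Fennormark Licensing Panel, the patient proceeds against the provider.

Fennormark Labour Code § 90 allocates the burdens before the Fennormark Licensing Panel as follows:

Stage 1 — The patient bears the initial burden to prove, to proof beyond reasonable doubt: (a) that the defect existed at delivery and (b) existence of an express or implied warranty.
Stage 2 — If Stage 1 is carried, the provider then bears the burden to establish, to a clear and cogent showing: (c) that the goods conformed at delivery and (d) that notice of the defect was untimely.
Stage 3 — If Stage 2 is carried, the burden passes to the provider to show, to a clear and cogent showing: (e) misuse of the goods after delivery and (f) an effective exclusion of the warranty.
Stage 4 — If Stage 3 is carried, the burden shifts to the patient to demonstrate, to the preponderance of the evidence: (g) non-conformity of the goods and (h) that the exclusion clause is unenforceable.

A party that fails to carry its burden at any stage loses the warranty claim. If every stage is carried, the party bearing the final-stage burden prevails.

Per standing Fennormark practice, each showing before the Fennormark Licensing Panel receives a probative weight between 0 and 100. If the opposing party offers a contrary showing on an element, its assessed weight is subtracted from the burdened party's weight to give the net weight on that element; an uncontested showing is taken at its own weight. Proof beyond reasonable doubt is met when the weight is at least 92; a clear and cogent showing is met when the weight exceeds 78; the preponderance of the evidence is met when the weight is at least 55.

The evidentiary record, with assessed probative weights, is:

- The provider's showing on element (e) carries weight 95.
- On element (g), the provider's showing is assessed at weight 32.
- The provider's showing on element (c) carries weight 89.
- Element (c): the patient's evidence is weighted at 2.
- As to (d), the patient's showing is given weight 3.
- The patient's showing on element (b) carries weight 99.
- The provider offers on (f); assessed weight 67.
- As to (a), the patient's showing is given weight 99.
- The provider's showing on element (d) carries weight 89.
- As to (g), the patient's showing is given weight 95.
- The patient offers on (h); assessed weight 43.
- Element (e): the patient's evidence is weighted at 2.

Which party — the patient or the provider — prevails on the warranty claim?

patient

Stage 1 (patient, proof beyond reasonable doubt, weight is at least 92): (a) 99 ≥ 92 — meets; (b) 99 ≥ 92 — meets.
  Stage 1 carried; the burden shifts to the provider.
Stage 2 (provider, a clear and cogent showing, weight exceeds 78): (c) net 89−2=87 > 78 — meets; (d) net 89−3=86 > 78 — meets.
  Stage 2 is satisfied; the provider continues to bear the burden.
Stage 3 (provider, a clear and cogent showing, weight exceeds 78): (e) net 95−2=93 > 78 — meets; (f) 67 ≤ 78 — fails.
  Stage 3 not carried; the provider fails its burden.
The patient prevails.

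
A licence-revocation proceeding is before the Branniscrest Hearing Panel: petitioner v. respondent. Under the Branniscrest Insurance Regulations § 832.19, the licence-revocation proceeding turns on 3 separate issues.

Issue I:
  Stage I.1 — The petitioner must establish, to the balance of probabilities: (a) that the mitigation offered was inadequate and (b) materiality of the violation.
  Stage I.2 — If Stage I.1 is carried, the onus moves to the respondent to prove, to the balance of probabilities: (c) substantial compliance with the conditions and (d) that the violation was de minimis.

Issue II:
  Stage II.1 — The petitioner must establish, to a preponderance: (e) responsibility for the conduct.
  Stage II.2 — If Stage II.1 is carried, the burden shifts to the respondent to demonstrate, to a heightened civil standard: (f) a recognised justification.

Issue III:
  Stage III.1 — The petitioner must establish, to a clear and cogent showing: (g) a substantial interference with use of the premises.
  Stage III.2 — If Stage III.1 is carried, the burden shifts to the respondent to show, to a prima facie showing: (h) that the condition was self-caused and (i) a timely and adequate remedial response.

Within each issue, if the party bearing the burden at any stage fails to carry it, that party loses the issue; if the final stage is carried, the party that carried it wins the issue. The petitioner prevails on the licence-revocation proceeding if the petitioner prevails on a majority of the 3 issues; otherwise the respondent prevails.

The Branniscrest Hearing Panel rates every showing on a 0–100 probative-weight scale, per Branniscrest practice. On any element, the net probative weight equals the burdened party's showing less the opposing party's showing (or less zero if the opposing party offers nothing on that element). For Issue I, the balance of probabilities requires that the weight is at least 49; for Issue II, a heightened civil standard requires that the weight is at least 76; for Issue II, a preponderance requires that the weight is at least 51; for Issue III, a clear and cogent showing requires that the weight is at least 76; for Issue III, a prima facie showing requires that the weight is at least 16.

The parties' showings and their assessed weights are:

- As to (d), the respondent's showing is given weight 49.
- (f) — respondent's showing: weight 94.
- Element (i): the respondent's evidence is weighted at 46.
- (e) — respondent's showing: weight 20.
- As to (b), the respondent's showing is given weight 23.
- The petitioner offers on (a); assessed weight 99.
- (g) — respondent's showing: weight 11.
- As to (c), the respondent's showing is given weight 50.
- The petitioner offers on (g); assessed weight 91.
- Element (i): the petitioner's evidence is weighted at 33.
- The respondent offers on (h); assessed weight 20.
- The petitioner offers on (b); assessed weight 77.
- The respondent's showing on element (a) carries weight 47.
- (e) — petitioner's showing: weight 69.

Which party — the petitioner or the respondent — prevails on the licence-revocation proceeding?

— Issue I —
Stage I.1 — burden on petitioner; standard: the balance of probabilities (weight is at least 49).
    (a): 99 − 47 = 52 ≥ 49 [met]
    (b): 77 − 23 = 54 ≥ 49 [met]
  Stage I.1 is satisfied; the onus moves to the respondent.
Stage I.2 — burden on respondent; standard: the balance of probabilities (weight is at least 49).
    (c): 50 ≥ 49 [met]
    (d): 49 ≥ 49 [met]
  All elements met at the final stage.
All stages carried — the respondent prevails on this issue.
— Issue II —
Stage II.1 (petitioner, a preponderance, weight is at least 51): (e) net 69−20=49 < 51 — fails.
  The petitioner does not carry Stage II.1.
The respondent prevails on this issue.
— Issue III —
Stage III.1 (petitioner, a clear and cogent showing, weight is at least 76): (g) net 91−11=80 ≥ 76 — meets.
  All elements met. The burden passes to the respondent.
Stage III.2 (respondent, a prima facie showing, weight is at least 16): (h) 20 ≥ 16 — meets; (i) net 46−33=13 < 16 — fails.
  Stage III.2 not carried; the respondent fails its burden.
So the petitioner prevails on this issue.
Per-issue: Issue I → respondent; Issue II → respondent; Issue III → petitioner. The petitioner must prevail on a majority of issues; overall, the respondent prevails.

respondent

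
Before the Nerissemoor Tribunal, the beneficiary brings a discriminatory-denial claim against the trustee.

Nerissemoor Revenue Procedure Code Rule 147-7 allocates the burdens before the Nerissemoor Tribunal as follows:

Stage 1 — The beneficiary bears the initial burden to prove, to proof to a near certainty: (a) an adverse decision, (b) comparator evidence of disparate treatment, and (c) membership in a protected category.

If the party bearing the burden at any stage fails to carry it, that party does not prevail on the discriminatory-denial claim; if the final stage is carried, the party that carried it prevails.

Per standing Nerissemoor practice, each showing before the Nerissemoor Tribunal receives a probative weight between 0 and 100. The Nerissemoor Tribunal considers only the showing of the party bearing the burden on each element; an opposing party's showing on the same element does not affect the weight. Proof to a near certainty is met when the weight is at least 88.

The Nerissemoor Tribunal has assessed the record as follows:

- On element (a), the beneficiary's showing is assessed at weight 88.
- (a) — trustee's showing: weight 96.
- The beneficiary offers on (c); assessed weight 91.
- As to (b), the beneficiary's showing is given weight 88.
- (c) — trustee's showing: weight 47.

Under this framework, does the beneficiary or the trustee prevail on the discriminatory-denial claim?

At Stage 1 the beneficiary must meet proof to a near certainty (weight is at least 88): on (a) the weight is 88 (the trustee's 96 is given no effect), ≥ 88, so (a) meets the standard; on (b) the weight is 88, which does reach 88, so (b) meets the standard; on (c) the weight is 91 (the trustee's 47 is given no effect), which does reach 88, so (c) meets the standard.
  The beneficiary carries the last stage.
With every stage satisfied, the beneficiary prevails.

beneficiary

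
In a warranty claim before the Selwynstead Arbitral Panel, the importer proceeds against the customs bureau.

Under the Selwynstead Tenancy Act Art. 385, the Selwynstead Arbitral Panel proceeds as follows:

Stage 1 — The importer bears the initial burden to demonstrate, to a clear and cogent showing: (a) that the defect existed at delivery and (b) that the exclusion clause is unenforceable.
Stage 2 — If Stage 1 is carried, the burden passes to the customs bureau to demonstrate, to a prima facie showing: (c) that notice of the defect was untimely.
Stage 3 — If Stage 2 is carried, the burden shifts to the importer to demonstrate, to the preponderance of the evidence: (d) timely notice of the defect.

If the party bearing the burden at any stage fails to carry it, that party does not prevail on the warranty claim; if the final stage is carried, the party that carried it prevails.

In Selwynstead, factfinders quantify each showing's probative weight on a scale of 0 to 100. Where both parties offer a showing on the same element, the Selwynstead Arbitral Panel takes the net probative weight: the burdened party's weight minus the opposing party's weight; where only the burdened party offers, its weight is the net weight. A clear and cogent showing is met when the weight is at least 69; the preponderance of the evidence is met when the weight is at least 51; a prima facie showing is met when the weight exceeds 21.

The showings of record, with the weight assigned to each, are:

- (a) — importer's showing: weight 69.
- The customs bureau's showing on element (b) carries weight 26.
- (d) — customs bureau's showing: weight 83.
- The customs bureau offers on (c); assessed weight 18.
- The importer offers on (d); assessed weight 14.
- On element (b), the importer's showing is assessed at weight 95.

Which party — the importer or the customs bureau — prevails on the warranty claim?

importer

Stage 1 — burden on importer; standard: a clear and cogent showing (weight is at least 69).
    (a): 69 ≥ 69 [met]
    (b): 95 − 26 = 69 ≥ 69 [met]
  Stage 1 is satisfied; the onus moves to the customs bureau.
Stage 2 — burden on customs bureau; standard: a prima facie showing (weight exceeds 21).
    (c): 18 ≤ 21 [not met]
  The customs bureau does not carry Stage 2.
The analysis ends at Stage 2; the importer prevails.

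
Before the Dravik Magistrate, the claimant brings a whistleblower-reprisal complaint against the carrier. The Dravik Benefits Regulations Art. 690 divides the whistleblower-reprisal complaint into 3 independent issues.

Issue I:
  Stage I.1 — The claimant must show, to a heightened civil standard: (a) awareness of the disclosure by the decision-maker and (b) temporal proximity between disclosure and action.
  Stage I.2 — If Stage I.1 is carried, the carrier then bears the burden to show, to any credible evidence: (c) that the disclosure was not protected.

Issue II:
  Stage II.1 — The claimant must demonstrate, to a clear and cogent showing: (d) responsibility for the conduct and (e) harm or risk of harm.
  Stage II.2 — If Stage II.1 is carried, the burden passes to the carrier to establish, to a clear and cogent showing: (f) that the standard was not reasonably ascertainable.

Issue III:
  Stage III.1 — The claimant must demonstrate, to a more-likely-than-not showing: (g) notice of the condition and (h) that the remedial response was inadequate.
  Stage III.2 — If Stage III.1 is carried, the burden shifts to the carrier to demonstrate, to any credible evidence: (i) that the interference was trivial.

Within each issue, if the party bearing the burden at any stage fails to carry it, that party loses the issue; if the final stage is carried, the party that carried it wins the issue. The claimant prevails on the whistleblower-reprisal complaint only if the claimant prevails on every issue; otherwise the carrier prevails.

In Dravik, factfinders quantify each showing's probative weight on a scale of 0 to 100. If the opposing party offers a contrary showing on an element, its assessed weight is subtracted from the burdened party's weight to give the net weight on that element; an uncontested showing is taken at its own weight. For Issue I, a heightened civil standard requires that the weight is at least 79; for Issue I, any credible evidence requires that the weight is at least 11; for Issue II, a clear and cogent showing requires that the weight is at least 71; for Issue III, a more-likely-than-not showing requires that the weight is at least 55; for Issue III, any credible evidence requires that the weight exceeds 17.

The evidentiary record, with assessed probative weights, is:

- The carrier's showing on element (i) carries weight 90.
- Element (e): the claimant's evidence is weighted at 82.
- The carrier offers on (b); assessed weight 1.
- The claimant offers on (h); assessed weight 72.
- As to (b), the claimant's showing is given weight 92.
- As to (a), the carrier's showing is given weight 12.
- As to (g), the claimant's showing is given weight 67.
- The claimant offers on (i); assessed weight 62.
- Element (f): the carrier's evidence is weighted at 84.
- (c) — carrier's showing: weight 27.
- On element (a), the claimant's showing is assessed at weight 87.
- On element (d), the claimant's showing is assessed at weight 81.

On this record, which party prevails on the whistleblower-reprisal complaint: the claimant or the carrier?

— Issue I —
At Stage I.1 the claimant must meet a heightened civil standard (weight is at least 79): on (a) the weight is 87 less the opposing 12 gives net 75, which does not reach 79, so (a) does not meet the standard; on (b) the weight is 92 less the opposing 1 gives net 91, which does reach 79, so (b) meets the standard.
  Stage I.1 not carried; the claimant fails its burden.
So the carrier prevails on this issue.
— Issue II —
Stage II.1 (claimant, a clear and cogent showing, weight is at least 71): (d) 81 ≥ 71 — meets; (e) 82 ≥ 71 — meets.
  Stage II.1 is satisfied; the onus moves to the carrier.
Stage II.2 (carrier, a clear and cogent showing, weight is at least 71): (f) 84 ≥ 71 — meets.
  All elements met at the final stage.
All stages carried — the carrier prevails on this issue.
— Issue III —
At Stage III.1 the claimant must meet a more-likely-than-not showing (weight is at least 55): on (g) the weight is 67, ≥ 55, so (g) meets the standard; on (h) the weight is 72, ≥ 55, so (h) meets the standard.
  The claimant carries Stage III.1; the carrier now bears the burden.
At Stage III.2 the carrier must meet any credible evidence (weight exceeds 17): on (i) the weight is 90 less the opposing 62 gives net 28, which does exceed 17, so (i) meets the standard.
  Stage III.2 carried; the final stage is satisfied.
All stages carried — the carrier prevails on this issue.
Per-issue: Issue I → carrier; Issue II → carrier; Issue III → carrier. The claimant must prevail on every issue; overall, the carrier prevails.

carrier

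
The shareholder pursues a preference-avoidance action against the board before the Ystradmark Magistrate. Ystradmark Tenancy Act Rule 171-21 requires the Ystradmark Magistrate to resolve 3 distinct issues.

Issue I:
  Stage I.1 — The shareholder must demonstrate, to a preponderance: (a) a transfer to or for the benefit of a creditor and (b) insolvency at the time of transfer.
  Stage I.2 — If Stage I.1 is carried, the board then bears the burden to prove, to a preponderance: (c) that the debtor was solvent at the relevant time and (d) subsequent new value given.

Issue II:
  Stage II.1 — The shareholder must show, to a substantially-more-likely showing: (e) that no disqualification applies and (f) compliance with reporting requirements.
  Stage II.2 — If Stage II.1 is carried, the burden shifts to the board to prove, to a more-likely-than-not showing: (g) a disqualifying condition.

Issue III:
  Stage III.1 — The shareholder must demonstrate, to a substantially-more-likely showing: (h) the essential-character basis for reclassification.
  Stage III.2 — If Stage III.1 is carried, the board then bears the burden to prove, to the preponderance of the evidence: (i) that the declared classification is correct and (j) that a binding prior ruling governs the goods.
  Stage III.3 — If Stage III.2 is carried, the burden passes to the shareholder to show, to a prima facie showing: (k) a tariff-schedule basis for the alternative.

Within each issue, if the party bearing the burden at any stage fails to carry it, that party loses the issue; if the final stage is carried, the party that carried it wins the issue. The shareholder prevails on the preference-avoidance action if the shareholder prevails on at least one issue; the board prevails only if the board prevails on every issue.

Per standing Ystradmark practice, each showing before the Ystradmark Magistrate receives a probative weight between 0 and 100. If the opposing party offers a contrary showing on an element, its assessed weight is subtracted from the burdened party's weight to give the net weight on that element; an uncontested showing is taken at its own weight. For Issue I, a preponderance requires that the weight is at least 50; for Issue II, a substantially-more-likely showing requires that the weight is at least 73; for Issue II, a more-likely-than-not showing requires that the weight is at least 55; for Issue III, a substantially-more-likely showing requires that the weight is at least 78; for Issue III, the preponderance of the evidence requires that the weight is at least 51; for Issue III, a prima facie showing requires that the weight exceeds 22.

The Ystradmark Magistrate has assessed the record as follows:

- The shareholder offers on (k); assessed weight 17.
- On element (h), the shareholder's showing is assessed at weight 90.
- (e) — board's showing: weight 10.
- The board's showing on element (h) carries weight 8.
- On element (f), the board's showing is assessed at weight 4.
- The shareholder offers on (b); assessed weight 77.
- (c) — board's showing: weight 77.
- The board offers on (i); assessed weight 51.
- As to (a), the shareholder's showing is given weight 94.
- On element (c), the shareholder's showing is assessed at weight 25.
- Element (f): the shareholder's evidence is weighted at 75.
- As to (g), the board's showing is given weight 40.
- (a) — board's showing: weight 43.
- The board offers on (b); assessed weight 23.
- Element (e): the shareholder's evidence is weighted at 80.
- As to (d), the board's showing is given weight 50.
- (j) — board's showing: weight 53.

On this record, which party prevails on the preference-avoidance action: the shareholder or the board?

— Issue I —
At Stage I.1 the shareholder must meet a preponderance (weight is at least 50): on (a) the weight is 94 less the opposing 43 gives net 51, ≥ 50, so (a) meets the standard; on (b) the weight is 77 less the opposing 23 gives net 54, which does reach 50, so (b) meets the standard.
  The shareholder carries Stage I.1; the board now bears the burden.
At Stage I.2 the board must meet a preponderance (weight is at least 50): on (c) the weight is 77 less the opposing 25 gives net 52, which does reach 50, so (c) meets the standard; on (d) the weight is 50, ≥ 50, so (d) meets the standard.
  The board carries the last stage.
Every stage carried; the board prevails on this issue.
— Issue II —
Stage II.1 — burden on shareholder; standard: a substantially-more-likely showing (weight is at least 73).
    (e): 80 − 10 = 70 < 73 [not met]
    (f): 75 − 4 = 71 < 73 [not met]
  Stage II.1 not carried; the shareholder fails its burden.
The analysis ends at Stage II.1; the board prevails on this issue.
— Issue III —
Stage III.1 (shareholder, a substantially-more-likely showing, weight is at least 78): (h) net 90−8=82 ≥ 78 — meets.
  All elements met. The burden passes to the board.
Stage III.2 (board, the preponderance of the evidence, weight is at least 51): (i) 51 ≥ 51 — meets; (j) 53 ≥ 51 — meets.
  Stage III.2 carried; the burden shifts to the shareholder.
Stage III.3 (shareholder, a prima facie showing, weight exceeds 22): (k) 17 ≤ 22 — fails.
  Not every element is met, so the shareholder fails to carry Stage III.3.
The analysis ends at Stage III.3; the board prevails on this issue.
Per-issue: Issue I → board; Issue II → board; Issue III → board. The shareholder must prevail on at least one issue; overall, the board prevails.

board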